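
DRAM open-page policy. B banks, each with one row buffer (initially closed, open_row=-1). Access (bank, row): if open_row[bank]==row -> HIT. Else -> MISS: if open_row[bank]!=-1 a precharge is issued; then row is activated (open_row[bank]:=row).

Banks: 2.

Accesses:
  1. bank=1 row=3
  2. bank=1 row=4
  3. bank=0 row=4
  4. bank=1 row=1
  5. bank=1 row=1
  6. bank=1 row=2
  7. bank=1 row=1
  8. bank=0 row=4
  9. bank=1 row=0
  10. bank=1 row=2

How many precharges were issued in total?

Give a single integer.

Answer: 6

Derivation:
Acc 1: bank1 row3 -> MISS (open row3); precharges=0
Acc 2: bank1 row4 -> MISS (open row4); precharges=1
Acc 3: bank0 row4 -> MISS (open row4); precharges=1
Acc 4: bank1 row1 -> MISS (open row1); precharges=2
Acc 5: bank1 row1 -> HIT
Acc 6: bank1 row2 -> MISS (open row2); precharges=3
Acc 7: bank1 row1 -> MISS (open row1); precharges=4
Acc 8: bank0 row4 -> HIT
Acc 9: bank1 row0 -> MISS (open row0); precharges=5
Acc 10: bank1 row2 -> MISS (open row2); precharges=6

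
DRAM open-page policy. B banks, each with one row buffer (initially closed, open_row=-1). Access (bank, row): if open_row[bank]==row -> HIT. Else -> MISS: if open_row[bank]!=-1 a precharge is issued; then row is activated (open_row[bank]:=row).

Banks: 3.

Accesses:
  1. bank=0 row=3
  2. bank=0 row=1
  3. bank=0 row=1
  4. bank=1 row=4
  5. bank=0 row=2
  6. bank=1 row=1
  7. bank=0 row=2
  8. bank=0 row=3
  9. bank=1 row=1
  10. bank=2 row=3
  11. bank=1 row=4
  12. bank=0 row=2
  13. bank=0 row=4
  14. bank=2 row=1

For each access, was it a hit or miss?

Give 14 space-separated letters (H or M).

Acc 1: bank0 row3 -> MISS (open row3); precharges=0
Acc 2: bank0 row1 -> MISS (open row1); precharges=1
Acc 3: bank0 row1 -> HIT
Acc 4: bank1 row4 -> MISS (open row4); precharges=1
Acc 5: bank0 row2 -> MISS (open row2); precharges=2
Acc 6: bank1 row1 -> MISS (open row1); precharges=3
Acc 7: bank0 row2 -> HIT
Acc 8: bank0 row3 -> MISS (open row3); precharges=4
Acc 9: bank1 row1 -> HIT
Acc 10: bank2 row3 -> MISS (open row3); precharges=4
Acc 11: bank1 row4 -> MISS (open row4); precharges=5
Acc 12: bank0 row2 -> MISS (open row2); precharges=6
Acc 13: bank0 row4 -> MISS (open row4); precharges=7
Acc 14: bank2 row1 -> MISS (open row1); precharges=8

Answer: M M H M M M H M H M M M M M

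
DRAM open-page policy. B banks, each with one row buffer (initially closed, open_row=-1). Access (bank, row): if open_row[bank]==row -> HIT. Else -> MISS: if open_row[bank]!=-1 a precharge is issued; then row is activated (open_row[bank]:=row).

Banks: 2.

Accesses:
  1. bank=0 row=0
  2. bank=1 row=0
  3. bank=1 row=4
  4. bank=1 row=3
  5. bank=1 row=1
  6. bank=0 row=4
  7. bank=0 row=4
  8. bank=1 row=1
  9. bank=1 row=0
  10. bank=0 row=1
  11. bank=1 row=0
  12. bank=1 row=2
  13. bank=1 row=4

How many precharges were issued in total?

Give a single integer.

Acc 1: bank0 row0 -> MISS (open row0); precharges=0
Acc 2: bank1 row0 -> MISS (open row0); precharges=0
Acc 3: bank1 row4 -> MISS (open row4); precharges=1
Acc 4: bank1 row3 -> MISS (open row3); precharges=2
Acc 5: bank1 row1 -> MISS (open row1); precharges=3
Acc 6: bank0 row4 -> MISS (open row4); precharges=4
Acc 7: bank0 row4 -> HIT
Acc 8: bank1 row1 -> HIT
Acc 9: bank1 row0 -> MISS (open row0); precharges=5
Acc 10: bank0 row1 -> MISS (open row1); precharges=6
Acc 11: bank1 row0 -> HIT
Acc 12: bank1 row2 -> MISS (open row2); precharges=7
Acc 13: bank1 row4 -> MISS (open row4); precharges=8

Answer: 8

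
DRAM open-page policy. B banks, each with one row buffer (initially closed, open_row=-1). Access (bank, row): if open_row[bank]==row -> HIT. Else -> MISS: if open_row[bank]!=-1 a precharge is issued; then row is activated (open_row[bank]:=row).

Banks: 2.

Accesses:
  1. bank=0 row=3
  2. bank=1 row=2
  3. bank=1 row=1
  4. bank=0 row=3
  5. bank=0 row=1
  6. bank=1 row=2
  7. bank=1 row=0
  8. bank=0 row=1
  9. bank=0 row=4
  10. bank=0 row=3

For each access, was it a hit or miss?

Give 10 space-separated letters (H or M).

Acc 1: bank0 row3 -> MISS (open row3); precharges=0
Acc 2: bank1 row2 -> MISS (open row2); precharges=0
Acc 3: bank1 row1 -> MISS (open row1); precharges=1
Acc 4: bank0 row3 -> HIT
Acc 5: bank0 row1 -> MISS (open row1); precharges=2
Acc 6: bank1 row2 -> MISS (open row2); precharges=3
Acc 7: bank1 row0 -> MISS (open row0); precharges=4
Acc 8: bank0 row1 -> HIT
Acc 9: bank0 row4 -> MISS (open row4); precharges=5
Acc 10: bank0 row3 -> MISS (open row3); precharges=6

Answer: M M M H M M M H M M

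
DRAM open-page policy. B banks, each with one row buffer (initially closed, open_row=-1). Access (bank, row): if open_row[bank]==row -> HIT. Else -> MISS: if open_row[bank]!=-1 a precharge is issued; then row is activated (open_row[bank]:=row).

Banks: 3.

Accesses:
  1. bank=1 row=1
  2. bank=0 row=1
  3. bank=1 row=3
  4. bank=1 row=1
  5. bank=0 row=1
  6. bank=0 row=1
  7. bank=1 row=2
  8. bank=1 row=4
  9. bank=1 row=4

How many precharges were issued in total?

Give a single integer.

Answer: 4

Derivation:
Acc 1: bank1 row1 -> MISS (open row1); precharges=0
Acc 2: bank0 row1 -> MISS (open row1); precharges=0
Acc 3: bank1 row3 -> MISS (open row3); precharges=1
Acc 4: bank1 row1 -> MISS (open row1); precharges=2
Acc 5: bank0 row1 -> HIT
Acc 6: bank0 row1 -> HIT
Acc 7: bank1 row2 -> MISS (open row2); precharges=3
Acc 8: bank1 row4 -> MISS (open row4); precharges=4
Acc 9: bank1 row4 -> HIT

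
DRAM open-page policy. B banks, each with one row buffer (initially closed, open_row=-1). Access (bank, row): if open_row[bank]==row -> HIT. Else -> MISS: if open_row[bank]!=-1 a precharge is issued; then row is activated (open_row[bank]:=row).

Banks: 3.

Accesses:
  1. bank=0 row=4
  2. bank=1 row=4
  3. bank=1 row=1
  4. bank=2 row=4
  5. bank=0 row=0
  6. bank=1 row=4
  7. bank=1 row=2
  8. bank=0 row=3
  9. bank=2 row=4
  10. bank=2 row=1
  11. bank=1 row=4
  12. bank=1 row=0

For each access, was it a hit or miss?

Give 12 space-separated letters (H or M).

Answer: M M M M M M M M H M M M

Derivation:
Acc 1: bank0 row4 -> MISS (open row4); precharges=0
Acc 2: bank1 row4 -> MISS (open row4); precharges=0
Acc 3: bank1 row1 -> MISS (open row1); precharges=1
Acc 4: bank2 row4 -> MISS (open row4); precharges=1
Acc 5: bank0 row0 -> MISS (open row0); precharges=2
Acc 6: bank1 row4 -> MISS (open row4); precharges=3
Acc 7: bank1 row2 -> MISS (open row2); precharges=4
Acc 8: bank0 row3 -> MISS (open row3); precharges=5
Acc 9: bank2 row4 -> HIT
Acc 10: bank2 row1 -> MISS (open row1); precharges=6
Acc 11: bank1 row4 -> MISS (open row4); precharges=7
Acc 12: bank1 row0 -> MISS (open row0); precharges=8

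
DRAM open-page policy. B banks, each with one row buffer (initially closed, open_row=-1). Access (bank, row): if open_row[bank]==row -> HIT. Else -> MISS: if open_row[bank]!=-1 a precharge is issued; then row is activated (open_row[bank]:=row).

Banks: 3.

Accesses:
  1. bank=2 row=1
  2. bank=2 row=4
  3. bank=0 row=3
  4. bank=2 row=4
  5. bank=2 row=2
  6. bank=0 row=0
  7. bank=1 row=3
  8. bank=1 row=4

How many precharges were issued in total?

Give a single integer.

Answer: 4

Derivation:
Acc 1: bank2 row1 -> MISS (open row1); precharges=0
Acc 2: bank2 row4 -> MISS (open row4); precharges=1
Acc 3: bank0 row3 -> MISS (open row3); precharges=1
Acc 4: bank2 row4 -> HIT
Acc 5: bank2 row2 -> MISS (open row2); precharges=2
Acc 6: bank0 row0 -> MISS (open row0); precharges=3
Acc 7: bank1 row3 -> MISS (open row3); precharges=3
Acc 8: bank1 row4 -> MISS (open row4); precharges=4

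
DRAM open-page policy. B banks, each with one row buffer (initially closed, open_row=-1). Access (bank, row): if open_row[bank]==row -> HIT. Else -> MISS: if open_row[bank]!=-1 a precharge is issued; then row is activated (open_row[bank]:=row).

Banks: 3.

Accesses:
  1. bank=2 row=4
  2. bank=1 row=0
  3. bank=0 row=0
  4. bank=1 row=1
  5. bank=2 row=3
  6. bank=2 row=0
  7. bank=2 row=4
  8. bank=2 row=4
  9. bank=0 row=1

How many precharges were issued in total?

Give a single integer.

Answer: 5

Derivation:
Acc 1: bank2 row4 -> MISS (open row4); precharges=0
Acc 2: bank1 row0 -> MISS (open row0); precharges=0
Acc 3: bank0 row0 -> MISS (open row0); precharges=0
Acc 4: bank1 row1 -> MISS (open row1); precharges=1
Acc 5: bank2 row3 -> MISS (open row3); precharges=2
Acc 6: bank2 row0 -> MISS (open row0); precharges=3
Acc 7: bank2 row4 -> MISS (open row4); precharges=4
Acc 8: bank2 row4 -> HIT
Acc 9: bank0 row1 -> MISS (open row1); precharges=5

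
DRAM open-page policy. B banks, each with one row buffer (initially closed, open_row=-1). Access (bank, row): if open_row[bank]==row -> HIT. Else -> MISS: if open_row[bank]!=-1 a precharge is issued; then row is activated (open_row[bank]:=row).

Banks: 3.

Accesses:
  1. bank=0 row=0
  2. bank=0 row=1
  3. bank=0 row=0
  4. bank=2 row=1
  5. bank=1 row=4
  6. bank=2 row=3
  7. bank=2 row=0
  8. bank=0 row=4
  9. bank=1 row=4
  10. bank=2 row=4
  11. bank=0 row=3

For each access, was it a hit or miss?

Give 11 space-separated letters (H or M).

Answer: M M M M M M M M H M M

Derivation:
Acc 1: bank0 row0 -> MISS (open row0); precharges=0
Acc 2: bank0 row1 -> MISS (open row1); precharges=1
Acc 3: bank0 row0 -> MISS (open row0); precharges=2
Acc 4: bank2 row1 -> MISS (open row1); precharges=2
Acc 5: bank1 row4 -> MISS (open row4); precharges=2
Acc 6: bank2 row3 -> MISS (open row3); precharges=3
Acc 7: bank2 row0 -> MISS (open row0); precharges=4
Acc 8: bank0 row4 -> MISS (open row4); precharges=5
Acc 9: bank1 row4 -> HIT
Acc 10: bank2 row4 -> MISS (open row4); precharges=6
Acc 11: bank0 row3 -> MISS (open row3); precharges=7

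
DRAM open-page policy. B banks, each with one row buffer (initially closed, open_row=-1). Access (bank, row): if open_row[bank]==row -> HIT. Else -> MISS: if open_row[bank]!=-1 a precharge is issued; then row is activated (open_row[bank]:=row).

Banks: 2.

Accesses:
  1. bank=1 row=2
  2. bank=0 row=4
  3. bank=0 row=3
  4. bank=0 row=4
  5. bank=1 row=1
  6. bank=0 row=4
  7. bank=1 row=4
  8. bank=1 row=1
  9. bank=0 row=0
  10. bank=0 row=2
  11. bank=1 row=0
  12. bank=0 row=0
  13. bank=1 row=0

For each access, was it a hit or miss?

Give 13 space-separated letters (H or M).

Acc 1: bank1 row2 -> MISS (open row2); precharges=0
Acc 2: bank0 row4 -> MISS (open row4); precharges=0
Acc 3: bank0 row3 -> MISS (open row3); precharges=1
Acc 4: bank0 row4 -> MISS (open row4); precharges=2
Acc 5: bank1 row1 -> MISS (open row1); precharges=3
Acc 6: bank0 row4 -> HIT
Acc 7: bank1 row4 -> MISS (open row4); precharges=4
Acc 8: bank1 row1 -> MISS (open row1); precharges=5
Acc 9: bank0 row0 -> MISS (open row0); precharges=6
Acc 10: bank0 row2 -> MISS (open row2); precharges=7
Acc 11: bank1 row0 -> MISS (open row0); precharges=8
Acc 12: bank0 row0 -> MISS (open row0); precharges=9
Acc 13: bank1 row0 -> HIT

Answer: M M M M M H M M M M M M H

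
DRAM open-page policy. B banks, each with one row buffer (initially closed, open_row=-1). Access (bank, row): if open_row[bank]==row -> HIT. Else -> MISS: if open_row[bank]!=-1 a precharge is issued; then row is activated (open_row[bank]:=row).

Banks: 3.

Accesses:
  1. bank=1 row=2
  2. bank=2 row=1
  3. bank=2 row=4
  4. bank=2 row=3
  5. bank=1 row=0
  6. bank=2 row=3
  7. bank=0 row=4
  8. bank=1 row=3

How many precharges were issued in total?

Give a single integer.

Answer: 4

Derivation:
Acc 1: bank1 row2 -> MISS (open row2); precharges=0
Acc 2: bank2 row1 -> MISS (open row1); precharges=0
Acc 3: bank2 row4 -> MISS (open row4); precharges=1
Acc 4: bank2 row3 -> MISS (open row3); precharges=2
Acc 5: bank1 row0 -> MISS (open row0); precharges=3
Acc 6: bank2 row3 -> HIT
Acc 7: bank0 row4 -> MISS (open row4); precharges=3
Acc 8: bank1 row3 -> MISS (open row3); precharges=4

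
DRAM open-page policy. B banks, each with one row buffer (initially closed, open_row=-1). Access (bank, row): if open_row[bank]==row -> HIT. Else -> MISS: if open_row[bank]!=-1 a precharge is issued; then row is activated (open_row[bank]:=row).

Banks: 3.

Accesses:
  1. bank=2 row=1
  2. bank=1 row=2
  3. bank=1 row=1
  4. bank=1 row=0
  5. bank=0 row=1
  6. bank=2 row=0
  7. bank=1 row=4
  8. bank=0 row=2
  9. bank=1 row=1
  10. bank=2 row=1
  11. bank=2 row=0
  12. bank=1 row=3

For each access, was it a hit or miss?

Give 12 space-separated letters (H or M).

Acc 1: bank2 row1 -> MISS (open row1); precharges=0
Acc 2: bank1 row2 -> MISS (open row2); precharges=0
Acc 3: bank1 row1 -> MISS (open row1); precharges=1
Acc 4: bank1 row0 -> MISS (open row0); precharges=2
Acc 5: bank0 row1 -> MISS (open row1); precharges=2
Acc 6: bank2 row0 -> MISS (open row0); precharges=3
Acc 7: bank1 row4 -> MISS (open row4); precharges=4
Acc 8: bank0 row2 -> MISS (open row2); precharges=5
Acc 9: bank1 row1 -> MISS (open row1); precharges=6
Acc 10: bank2 row1 -> MISS (open row1); precharges=7
Acc 11: bank2 row0 -> MISS (open row0); precharges=8
Acc 12: bank1 row3 -> MISS (open row3); precharges=9

Answer: M M M M M M M M M M M M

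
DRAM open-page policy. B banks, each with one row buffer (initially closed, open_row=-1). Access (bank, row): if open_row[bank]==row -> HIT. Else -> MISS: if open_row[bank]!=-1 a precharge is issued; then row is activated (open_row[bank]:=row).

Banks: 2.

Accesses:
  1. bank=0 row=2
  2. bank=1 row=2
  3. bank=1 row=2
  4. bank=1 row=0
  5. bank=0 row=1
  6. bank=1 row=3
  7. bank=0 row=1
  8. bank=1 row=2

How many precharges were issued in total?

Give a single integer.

Answer: 4

Derivation:
Acc 1: bank0 row2 -> MISS (open row2); precharges=0
Acc 2: bank1 row2 -> MISS (open row2); precharges=0
Acc 3: bank1 row2 -> HIT
Acc 4: bank1 row0 -> MISS (open row0); precharges=1
Acc 5: bank0 row1 -> MISS (open row1); precharges=2
Acc 6: bank1 row3 -> MISS (open row3); precharges=3
Acc 7: bank0 row1 -> HIT
Acc 8: bank1 row2 -> MISS (open row2); precharges=4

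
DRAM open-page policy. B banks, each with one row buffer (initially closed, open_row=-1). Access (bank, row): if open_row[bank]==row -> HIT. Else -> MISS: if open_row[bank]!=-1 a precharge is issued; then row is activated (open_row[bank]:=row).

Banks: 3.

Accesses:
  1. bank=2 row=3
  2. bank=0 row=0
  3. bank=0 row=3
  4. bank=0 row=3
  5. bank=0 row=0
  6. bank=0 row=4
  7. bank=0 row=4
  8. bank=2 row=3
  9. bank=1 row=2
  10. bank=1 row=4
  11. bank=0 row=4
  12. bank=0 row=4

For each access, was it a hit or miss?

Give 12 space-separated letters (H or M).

Acc 1: bank2 row3 -> MISS (open row3); precharges=0
Acc 2: bank0 row0 -> MISS (open row0); precharges=0
Acc 3: bank0 row3 -> MISS (open row3); precharges=1
Acc 4: bank0 row3 -> HIT
Acc 5: bank0 row0 -> MISS (open row0); precharges=2
Acc 6: bank0 row4 -> MISS (open row4); precharges=3
Acc 7: bank0 row4 -> HIT
Acc 8: bank2 row3 -> HIT
Acc 9: bank1 row2 -> MISS (open row2); precharges=3
Acc 10: bank1 row4 -> MISS (open row4); precharges=4
Acc 11: bank0 row4 -> HIT
Acc 12: bank0 row4 -> HIT

Answer: M M M H M M H H M M H H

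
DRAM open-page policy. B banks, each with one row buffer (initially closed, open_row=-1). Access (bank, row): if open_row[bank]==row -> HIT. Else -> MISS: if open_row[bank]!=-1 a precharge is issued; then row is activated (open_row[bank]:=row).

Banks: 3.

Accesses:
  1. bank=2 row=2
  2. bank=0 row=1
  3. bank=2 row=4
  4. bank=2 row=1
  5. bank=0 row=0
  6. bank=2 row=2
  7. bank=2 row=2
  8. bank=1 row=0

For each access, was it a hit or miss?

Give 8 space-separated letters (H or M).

Acc 1: bank2 row2 -> MISS (open row2); precharges=0
Acc 2: bank0 row1 -> MISS (open row1); precharges=0
Acc 3: bank2 row4 -> MISS (open row4); precharges=1
Acc 4: bank2 row1 -> MISS (open row1); precharges=2
Acc 5: bank0 row0 -> MISS (open row0); precharges=3
Acc 6: bank2 row2 -> MISS (open row2); precharges=4
Acc 7: bank2 row2 -> HIT
Acc 8: bank1 row0 -> MISS (open row0); precharges=4

Answer: M M M M M M H M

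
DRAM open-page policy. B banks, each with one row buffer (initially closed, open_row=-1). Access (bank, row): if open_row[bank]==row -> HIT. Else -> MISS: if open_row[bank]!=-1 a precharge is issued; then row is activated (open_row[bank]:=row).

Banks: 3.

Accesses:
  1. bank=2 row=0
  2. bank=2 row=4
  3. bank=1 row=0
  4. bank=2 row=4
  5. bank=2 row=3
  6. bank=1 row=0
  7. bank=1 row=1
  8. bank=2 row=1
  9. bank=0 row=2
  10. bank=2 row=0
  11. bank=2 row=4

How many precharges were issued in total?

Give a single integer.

Acc 1: bank2 row0 -> MISS (open row0); precharges=0
Acc 2: bank2 row4 -> MISS (open row4); precharges=1
Acc 3: bank1 row0 -> MISS (open row0); precharges=1
Acc 4: bank2 row4 -> HIT
Acc 5: bank2 row3 -> MISS (open row3); precharges=2
Acc 6: bank1 row0 -> HIT
Acc 7: bank1 row1 -> MISS (open row1); precharges=3
Acc 8: bank2 row1 -> MISS (open row1); precharges=4
Acc 9: bank0 row2 -> MISS (open row2); precharges=4
Acc 10: bank2 row0 -> MISS (open row0); precharges=5
Acc 11: bank2 row4 -> MISS (open row4); precharges=6

Answer: 6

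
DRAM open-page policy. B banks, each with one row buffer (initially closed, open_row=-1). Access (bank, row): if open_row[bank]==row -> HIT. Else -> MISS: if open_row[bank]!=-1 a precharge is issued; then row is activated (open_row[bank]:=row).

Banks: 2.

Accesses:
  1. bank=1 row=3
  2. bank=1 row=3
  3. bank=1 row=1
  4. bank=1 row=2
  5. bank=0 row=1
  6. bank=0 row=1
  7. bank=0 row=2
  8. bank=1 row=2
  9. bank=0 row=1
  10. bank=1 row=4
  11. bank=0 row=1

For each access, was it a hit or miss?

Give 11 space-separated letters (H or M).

Answer: M H M M M H M H M M H

Derivation:
Acc 1: bank1 row3 -> MISS (open row3); precharges=0
Acc 2: bank1 row3 -> HIT
Acc 3: bank1 row1 -> MISS (open row1); precharges=1
Acc 4: bank1 row2 -> MISS (open row2); precharges=2
Acc 5: bank0 row1 -> MISS (open row1); precharges=2
Acc 6: bank0 row1 -> HIT
Acc 7: bank0 row2 -> MISS (open row2); precharges=3
Acc 8: bank1 row2 -> HIT
Acc 9: bank0 row1 -> MISS (open row1); precharges=4
Acc 10: bank1 row4 -> MISS (open row4); precharges=5
Acc 11: bank0 row1 -> HIT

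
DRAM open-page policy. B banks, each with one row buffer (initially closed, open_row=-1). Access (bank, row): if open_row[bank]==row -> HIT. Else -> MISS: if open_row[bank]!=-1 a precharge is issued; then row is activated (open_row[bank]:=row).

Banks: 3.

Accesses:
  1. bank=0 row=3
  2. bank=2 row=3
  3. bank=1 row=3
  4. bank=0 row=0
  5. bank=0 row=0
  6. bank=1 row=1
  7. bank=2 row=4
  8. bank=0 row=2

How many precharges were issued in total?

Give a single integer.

Acc 1: bank0 row3 -> MISS (open row3); precharges=0
Acc 2: bank2 row3 -> MISS (open row3); precharges=0
Acc 3: bank1 row3 -> MISS (open row3); precharges=0
Acc 4: bank0 row0 -> MISS (open row0); precharges=1
Acc 5: bank0 row0 -> HIT
Acc 6: bank1 row1 -> MISS (open row1); precharges=2
Acc 7: bank2 row4 -> MISS (open row4); precharges=3
Acc 8: bank0 row2 -> MISS (open row2); precharges=4

Answer: 4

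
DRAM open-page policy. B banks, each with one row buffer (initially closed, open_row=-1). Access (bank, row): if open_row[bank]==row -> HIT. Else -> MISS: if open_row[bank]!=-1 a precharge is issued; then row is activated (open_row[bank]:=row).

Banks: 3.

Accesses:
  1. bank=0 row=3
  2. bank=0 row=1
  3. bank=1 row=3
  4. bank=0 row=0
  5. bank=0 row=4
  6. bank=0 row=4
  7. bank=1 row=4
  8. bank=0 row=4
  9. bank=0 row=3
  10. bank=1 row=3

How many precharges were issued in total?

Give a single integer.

Answer: 6

Derivation:
Acc 1: bank0 row3 -> MISS (open row3); precharges=0
Acc 2: bank0 row1 -> MISS (open row1); precharges=1
Acc 3: bank1 row3 -> MISS (open row3); precharges=1
Acc 4: bank0 row0 -> MISS (open row0); precharges=2
Acc 5: bank0 row4 -> MISS (open row4); precharges=3
Acc 6: bank0 row4 -> HIT
Acc 7: bank1 row4 -> MISS (open row4); precharges=4
Acc 8: bank0 row4 -> HIT
Acc 9: bank0 row3 -> MISS (open row3); precharges=5
Acc 10: bank1 row3 -> MISS (open row3); precharges=6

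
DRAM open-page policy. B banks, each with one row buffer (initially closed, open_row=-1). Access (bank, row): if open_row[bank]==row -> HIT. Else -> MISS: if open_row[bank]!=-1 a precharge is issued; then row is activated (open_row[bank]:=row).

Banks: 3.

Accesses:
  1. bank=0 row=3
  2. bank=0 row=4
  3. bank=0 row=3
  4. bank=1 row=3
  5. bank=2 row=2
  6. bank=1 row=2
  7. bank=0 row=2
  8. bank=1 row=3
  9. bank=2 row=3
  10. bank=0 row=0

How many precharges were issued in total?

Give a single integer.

Answer: 7

Derivation:
Acc 1: bank0 row3 -> MISS (open row3); precharges=0
Acc 2: bank0 row4 -> MISS (open row4); precharges=1
Acc 3: bank0 row3 -> MISS (open row3); precharges=2
Acc 4: bank1 row3 -> MISS (open row3); precharges=2
Acc 5: bank2 row2 -> MISS (open row2); precharges=2
Acc 6: bank1 row2 -> MISS (open row2); precharges=3
Acc 7: bank0 row2 -> MISS (open row2); precharges=4
Acc 8: bank1 row3 -> MISS (open row3); precharges=5
Acc 9: bank2 row3 -> MISS (open row3); precharges=6
Acc 10: bank0 row0 -> MISS (open row0); precharges=7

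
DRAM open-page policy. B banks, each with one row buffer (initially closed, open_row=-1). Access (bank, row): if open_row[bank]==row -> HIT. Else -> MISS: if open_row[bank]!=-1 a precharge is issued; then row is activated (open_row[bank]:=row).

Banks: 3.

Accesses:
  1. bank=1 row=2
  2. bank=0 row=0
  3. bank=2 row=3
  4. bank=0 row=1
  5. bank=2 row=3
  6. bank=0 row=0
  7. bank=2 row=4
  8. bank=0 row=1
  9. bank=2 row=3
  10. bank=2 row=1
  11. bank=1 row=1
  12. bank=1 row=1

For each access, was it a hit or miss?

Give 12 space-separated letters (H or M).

Answer: M M M M H M M M M M M H

Derivation:
Acc 1: bank1 row2 -> MISS (open row2); precharges=0
Acc 2: bank0 row0 -> MISS (open row0); precharges=0
Acc 3: bank2 row3 -> MISS (open row3); precharges=0
Acc 4: bank0 row1 -> MISS (open row1); precharges=1
Acc 5: bank2 row3 -> HIT
Acc 6: bank0 row0 -> MISS (open row0); precharges=2
Acc 7: bank2 row4 -> MISS (open row4); precharges=3
Acc 8: bank0 row1 -> MISS (open row1); precharges=4
Acc 9: bank2 row3 -> MISS (open row3); precharges=5
Acc 10: bank2 row1 -> MISS (open row1); precharges=6
Acc 11: bank1 row1 -> MISS (open row1); precharges=7
Acc 12: bank1 row1 -> HIT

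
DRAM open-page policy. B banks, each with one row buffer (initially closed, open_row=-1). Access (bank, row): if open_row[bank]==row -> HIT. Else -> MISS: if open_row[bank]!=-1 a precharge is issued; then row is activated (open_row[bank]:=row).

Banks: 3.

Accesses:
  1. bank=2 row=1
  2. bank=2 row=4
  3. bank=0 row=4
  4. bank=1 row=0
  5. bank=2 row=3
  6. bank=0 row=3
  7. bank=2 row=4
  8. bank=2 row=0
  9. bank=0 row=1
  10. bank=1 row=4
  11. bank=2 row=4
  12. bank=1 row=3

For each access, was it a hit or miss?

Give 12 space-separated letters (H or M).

Answer: M M M M M M M M M M M M

Derivation:
Acc 1: bank2 row1 -> MISS (open row1); precharges=0
Acc 2: bank2 row4 -> MISS (open row4); precharges=1
Acc 3: bank0 row4 -> MISS (open row4); precharges=1
Acc 4: bank1 row0 -> MISS (open row0); precharges=1
Acc 5: bank2 row3 -> MISS (open row3); precharges=2
Acc 6: bank0 row3 -> MISS (open row3); precharges=3
Acc 7: bank2 row4 -> MISS (open row4); precharges=4
Acc 8: bank2 row0 -> MISS (open row0); precharges=5
Acc 9: bank0 row1 -> MISS (open row1); precharges=6
Acc 10: bank1 row4 -> MISS (open row4); precharges=7
Acc 11: bank2 row4 -> MISS (open row4); precharges=8
Acc 12: bank1 row3 -> MISS (open row3); precharges=9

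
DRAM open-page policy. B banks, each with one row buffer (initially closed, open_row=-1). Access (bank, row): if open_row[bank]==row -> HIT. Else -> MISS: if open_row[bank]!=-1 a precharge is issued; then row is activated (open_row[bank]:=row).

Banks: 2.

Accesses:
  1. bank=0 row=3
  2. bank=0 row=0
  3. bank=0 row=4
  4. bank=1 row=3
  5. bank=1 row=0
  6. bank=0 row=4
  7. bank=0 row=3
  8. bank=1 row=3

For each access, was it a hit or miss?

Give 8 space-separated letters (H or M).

Answer: M M M M M H M M

Derivation:
Acc 1: bank0 row3 -> MISS (open row3); precharges=0
Acc 2: bank0 row0 -> MISS (open row0); precharges=1
Acc 3: bank0 row4 -> MISS (open row4); precharges=2
Acc 4: bank1 row3 -> MISS (open row3); precharges=2
Acc 5: bank1 row0 -> MISS (open row0); precharges=3
Acc 6: bank0 row4 -> HIT
Acc 7: bank0 row3 -> MISS (open row3); precharges=4
Acc 8: bank1 row3 -> MISS (open row3); precharges=5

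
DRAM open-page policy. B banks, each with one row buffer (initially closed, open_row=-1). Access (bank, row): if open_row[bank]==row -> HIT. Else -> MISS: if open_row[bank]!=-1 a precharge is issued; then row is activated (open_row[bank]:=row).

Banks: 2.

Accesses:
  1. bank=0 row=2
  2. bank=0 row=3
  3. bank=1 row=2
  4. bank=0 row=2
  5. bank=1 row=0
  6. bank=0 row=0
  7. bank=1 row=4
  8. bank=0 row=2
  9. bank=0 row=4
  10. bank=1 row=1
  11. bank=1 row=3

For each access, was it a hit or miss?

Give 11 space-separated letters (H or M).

Answer: M M M M M M M M M M M

Derivation:
Acc 1: bank0 row2 -> MISS (open row2); precharges=0
Acc 2: bank0 row3 -> MISS (open row3); precharges=1
Acc 3: bank1 row2 -> MISS (open row2); precharges=1
Acc 4: bank0 row2 -> MISS (open row2); precharges=2
Acc 5: bank1 row0 -> MISS (open row0); precharges=3
Acc 6: bank0 row0 -> MISS (open row0); precharges=4
Acc 7: bank1 row4 -> MISS (open row4); precharges=5
Acc 8: bank0 row2 -> MISS (open row2); precharges=6
Acc 9: bank0 row4 -> MISS (open row4); precharges=7
Acc 10: bank1 row1 -> MISS (open row1); precharges=8
Acc 11: bank1 row3 -> MISS (open row3); precharges=9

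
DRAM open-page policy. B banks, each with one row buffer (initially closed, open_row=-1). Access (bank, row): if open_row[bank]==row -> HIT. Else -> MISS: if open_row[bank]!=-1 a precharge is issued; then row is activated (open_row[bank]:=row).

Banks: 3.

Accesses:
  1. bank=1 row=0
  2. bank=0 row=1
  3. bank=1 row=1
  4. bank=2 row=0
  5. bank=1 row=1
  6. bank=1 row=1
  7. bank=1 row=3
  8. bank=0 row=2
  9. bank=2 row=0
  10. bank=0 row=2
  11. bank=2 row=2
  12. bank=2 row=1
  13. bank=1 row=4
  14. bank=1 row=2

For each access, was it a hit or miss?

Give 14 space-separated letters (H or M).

Answer: M M M M H H M M H H M M M M

Derivation:
Acc 1: bank1 row0 -> MISS (open row0); precharges=0
Acc 2: bank0 row1 -> MISS (open row1); precharges=0
Acc 3: bank1 row1 -> MISS (open row1); precharges=1
Acc 4: bank2 row0 -> MISS (open row0); precharges=1
Acc 5: bank1 row1 -> HIT
Acc 6: bank1 row1 -> HIT
Acc 7: bank1 row3 -> MISS (open row3); precharges=2
Acc 8: bank0 row2 -> MISS (open row2); precharges=3
Acc 9: bank2 row0 -> HIT
Acc 10: bank0 row2 -> HIT
Acc 11: bank2 row2 -> MISS (open row2); precharges=4
Acc 12: bank2 row1 -> MISS (open row1); precharges=5
Acc 13: bank1 row4 -> MISS (open row4); precharges=6
Acc 14: bank1 row2 -> MISS (open row2); precharges=7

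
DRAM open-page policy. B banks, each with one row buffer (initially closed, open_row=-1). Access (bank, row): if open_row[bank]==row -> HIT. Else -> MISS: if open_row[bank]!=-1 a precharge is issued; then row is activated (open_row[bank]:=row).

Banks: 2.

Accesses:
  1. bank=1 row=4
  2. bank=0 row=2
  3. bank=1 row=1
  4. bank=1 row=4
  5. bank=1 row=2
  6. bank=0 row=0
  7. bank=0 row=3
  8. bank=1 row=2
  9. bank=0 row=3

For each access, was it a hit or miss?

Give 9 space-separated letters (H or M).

Acc 1: bank1 row4 -> MISS (open row4); precharges=0
Acc 2: bank0 row2 -> MISS (open row2); precharges=0
Acc 3: bank1 row1 -> MISS (open row1); precharges=1
Acc 4: bank1 row4 -> MISS (open row4); precharges=2
Acc 5: bank1 row2 -> MISS (open row2); precharges=3
Acc 6: bank0 row0 -> MISS (open row0); precharges=4
Acc 7: bank0 row3 -> MISS (open row3); precharges=5
Acc 8: bank1 row2 -> HIT
Acc 9: bank0 row3 -> HIT

Answer: M M M M M M M H H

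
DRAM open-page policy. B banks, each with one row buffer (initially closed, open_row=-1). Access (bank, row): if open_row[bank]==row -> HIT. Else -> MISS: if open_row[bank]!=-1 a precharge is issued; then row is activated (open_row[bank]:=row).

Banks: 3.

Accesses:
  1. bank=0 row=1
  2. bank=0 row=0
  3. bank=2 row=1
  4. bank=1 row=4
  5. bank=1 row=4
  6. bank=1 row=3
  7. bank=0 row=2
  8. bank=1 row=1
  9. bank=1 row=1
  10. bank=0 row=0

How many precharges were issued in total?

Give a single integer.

Answer: 5

Derivation:
Acc 1: bank0 row1 -> MISS (open row1); precharges=0
Acc 2: bank0 row0 -> MISS (open row0); precharges=1
Acc 3: bank2 row1 -> MISS (open row1); precharges=1
Acc 4: bank1 row4 -> MISS (open row4); precharges=1
Acc 5: bank1 row4 -> HIT
Acc 6: bank1 row3 -> MISS (open row3); precharges=2
Acc 7: bank0 row2 -> MISS (open row2); precharges=3
Acc 8: bank1 row1 -> MISS (open row1); precharges=4
Acc 9: bank1 row1 -> HIT
Acc 10: bank0 row0 -> MISS (open row0); precharges=5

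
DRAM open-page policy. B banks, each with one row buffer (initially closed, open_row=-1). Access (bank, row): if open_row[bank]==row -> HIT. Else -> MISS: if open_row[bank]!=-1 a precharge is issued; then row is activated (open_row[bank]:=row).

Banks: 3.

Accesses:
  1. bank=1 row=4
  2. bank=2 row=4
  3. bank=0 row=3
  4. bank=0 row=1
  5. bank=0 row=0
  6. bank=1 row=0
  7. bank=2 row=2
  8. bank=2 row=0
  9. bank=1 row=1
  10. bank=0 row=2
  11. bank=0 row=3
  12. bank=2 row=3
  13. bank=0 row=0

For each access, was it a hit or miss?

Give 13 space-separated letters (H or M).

Answer: M M M M M M M M M M M M M

Derivation:
Acc 1: bank1 row4 -> MISS (open row4); precharges=0
Acc 2: bank2 row4 -> MISS (open row4); precharges=0
Acc 3: bank0 row3 -> MISS (open row3); precharges=0
Acc 4: bank0 row1 -> MISS (open row1); precharges=1
Acc 5: bank0 row0 -> MISS (open row0); precharges=2
Acc 6: bank1 row0 -> MISS (open row0); precharges=3
Acc 7: bank2 row2 -> MISS (open row2); precharges=4
Acc 8: bank2 row0 -> MISS (open row0); precharges=5
Acc 9: bank1 row1 -> MISS (open row1); precharges=6
Acc 10: bank0 row2 -> MISS (open row2); precharges=7
Acc 11: bank0 row3 -> MISS (open row3); precharges=8
Acc 12: bank2 row3 -> MISS (open row3); precharges=9
Acc 13: bank0 row0 -> MISS (open row0); precharges=10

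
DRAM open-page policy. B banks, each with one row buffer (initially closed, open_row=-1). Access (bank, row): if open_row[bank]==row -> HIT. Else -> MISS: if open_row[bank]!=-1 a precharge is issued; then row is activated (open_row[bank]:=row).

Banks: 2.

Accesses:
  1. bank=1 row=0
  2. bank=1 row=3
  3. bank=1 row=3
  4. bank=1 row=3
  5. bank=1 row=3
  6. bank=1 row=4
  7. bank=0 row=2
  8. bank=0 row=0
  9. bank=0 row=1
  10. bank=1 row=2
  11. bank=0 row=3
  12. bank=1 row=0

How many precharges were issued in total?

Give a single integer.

Acc 1: bank1 row0 -> MISS (open row0); precharges=0
Acc 2: bank1 row3 -> MISS (open row3); precharges=1
Acc 3: bank1 row3 -> HIT
Acc 4: bank1 row3 -> HIT
Acc 5: bank1 row3 -> HIT
Acc 6: bank1 row4 -> MISS (open row4); precharges=2
Acc 7: bank0 row2 -> MISS (open row2); precharges=2
Acc 8: bank0 row0 -> MISS (open row0); precharges=3
Acc 9: bank0 row1 -> MISS (open row1); precharges=4
Acc 10: bank1 row2 -> MISS (open row2); precharges=5
Acc 11: bank0 row3 -> MISS (open row3); precharges=6
Acc 12: bank1 row0 -> MISS (open row0); precharges=7

Answer: 7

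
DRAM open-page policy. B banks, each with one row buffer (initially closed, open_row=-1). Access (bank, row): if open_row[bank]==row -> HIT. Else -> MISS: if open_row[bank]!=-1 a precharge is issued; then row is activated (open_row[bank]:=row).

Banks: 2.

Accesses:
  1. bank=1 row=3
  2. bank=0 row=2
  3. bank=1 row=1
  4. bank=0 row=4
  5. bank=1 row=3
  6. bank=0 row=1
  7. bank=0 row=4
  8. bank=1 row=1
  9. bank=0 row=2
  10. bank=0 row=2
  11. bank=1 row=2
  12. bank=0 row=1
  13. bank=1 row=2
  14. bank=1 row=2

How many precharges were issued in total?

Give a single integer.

Acc 1: bank1 row3 -> MISS (open row3); precharges=0
Acc 2: bank0 row2 -> MISS (open row2); precharges=0
Acc 3: bank1 row1 -> MISS (open row1); precharges=1
Acc 4: bank0 row4 -> MISS (open row4); precharges=2
Acc 5: bank1 row3 -> MISS (open row3); precharges=3
Acc 6: bank0 row1 -> MISS (open row1); precharges=4
Acc 7: bank0 row4 -> MISS (open row4); precharges=5
Acc 8: bank1 row1 -> MISS (open row1); precharges=6
Acc 9: bank0 row2 -> MISS (open row2); precharges=7
Acc 10: bank0 row2 -> HIT
Acc 11: bank1 row2 -> MISS (open row2); precharges=8
Acc 12: bank0 row1 -> MISS (open row1); precharges=9
Acc 13: bank1 row2 -> HIT
Acc 14: bank1 row2 -> HIT

Answer: 9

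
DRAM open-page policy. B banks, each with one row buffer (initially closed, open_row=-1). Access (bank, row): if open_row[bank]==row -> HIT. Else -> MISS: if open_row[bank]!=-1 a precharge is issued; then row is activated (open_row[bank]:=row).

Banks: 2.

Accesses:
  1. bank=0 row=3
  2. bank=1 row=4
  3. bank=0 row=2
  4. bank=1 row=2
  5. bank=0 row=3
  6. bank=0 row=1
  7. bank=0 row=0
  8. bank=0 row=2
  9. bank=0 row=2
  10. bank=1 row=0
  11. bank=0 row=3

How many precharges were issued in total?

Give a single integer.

Answer: 8

Derivation:
Acc 1: bank0 row3 -> MISS (open row3); precharges=0
Acc 2: bank1 row4 -> MISS (open row4); precharges=0
Acc 3: bank0 row2 -> MISS (open row2); precharges=1
Acc 4: bank1 row2 -> MISS (open row2); precharges=2
Acc 5: bank0 row3 -> MISS (open row3); precharges=3
Acc 6: bank0 row1 -> MISS (open row1); precharges=4
Acc 7: bank0 row0 -> MISS (open row0); precharges=5
Acc 8: bank0 row2 -> MISS (open row2); precharges=6
Acc 9: bank0 row2 -> HIT
Acc 10: bank1 row0 -> MISS (open row0); precharges=7
Acc 11: bank0 row3 -> MISS (open row3); precharges=8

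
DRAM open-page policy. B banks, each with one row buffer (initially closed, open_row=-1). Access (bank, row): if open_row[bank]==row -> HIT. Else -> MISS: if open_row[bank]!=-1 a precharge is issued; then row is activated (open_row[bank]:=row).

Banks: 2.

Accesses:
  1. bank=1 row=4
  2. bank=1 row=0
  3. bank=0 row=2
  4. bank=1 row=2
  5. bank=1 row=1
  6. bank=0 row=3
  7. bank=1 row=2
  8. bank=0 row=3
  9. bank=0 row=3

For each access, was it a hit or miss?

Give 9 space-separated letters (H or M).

Answer: M M M M M M M H H

Derivation:
Acc 1: bank1 row4 -> MISS (open row4); precharges=0
Acc 2: bank1 row0 -> MISS (open row0); precharges=1
Acc 3: bank0 row2 -> MISS (open row2); precharges=1
Acc 4: bank1 row2 -> MISS (open row2); precharges=2
Acc 5: bank1 row1 -> MISS (open row1); precharges=3
Acc 6: bank0 row3 -> MISS (open row3); precharges=4
Acc 7: bank1 row2 -> MISS (open row2); precharges=5
Acc 8: bank0 row3 -> HIT
Acc 9: bank0 row3 -> HIT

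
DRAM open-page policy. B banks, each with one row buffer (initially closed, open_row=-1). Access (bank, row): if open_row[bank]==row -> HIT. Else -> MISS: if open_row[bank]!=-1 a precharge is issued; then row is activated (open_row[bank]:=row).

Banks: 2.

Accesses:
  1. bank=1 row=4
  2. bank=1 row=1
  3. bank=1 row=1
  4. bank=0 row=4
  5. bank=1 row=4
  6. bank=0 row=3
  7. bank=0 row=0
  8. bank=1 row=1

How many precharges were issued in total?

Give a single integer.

Answer: 5

Derivation:
Acc 1: bank1 row4 -> MISS (open row4); precharges=0
Acc 2: bank1 row1 -> MISS (open row1); precharges=1
Acc 3: bank1 row1 -> HIT
Acc 4: bank0 row4 -> MISS (open row4); precharges=1
Acc 5: bank1 row4 -> MISS (open row4); precharges=2
Acc 6: bank0 row3 -> MISS (open row3); precharges=3
Acc 7: bank0 row0 -> MISS (open row0); precharges=4
Acc 8: bank1 row1 -> MISS (open row1); precharges=5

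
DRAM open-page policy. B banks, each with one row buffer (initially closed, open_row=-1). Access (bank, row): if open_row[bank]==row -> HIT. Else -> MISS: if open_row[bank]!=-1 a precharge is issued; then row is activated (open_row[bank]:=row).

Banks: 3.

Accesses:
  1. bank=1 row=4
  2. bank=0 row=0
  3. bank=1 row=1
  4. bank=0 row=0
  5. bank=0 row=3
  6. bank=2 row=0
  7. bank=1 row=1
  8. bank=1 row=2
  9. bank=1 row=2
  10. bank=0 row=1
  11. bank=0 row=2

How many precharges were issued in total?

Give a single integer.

Acc 1: bank1 row4 -> MISS (open row4); precharges=0
Acc 2: bank0 row0 -> MISS (open row0); precharges=0
Acc 3: bank1 row1 -> MISS (open row1); precharges=1
Acc 4: bank0 row0 -> HIT
Acc 5: bank0 row3 -> MISS (open row3); precharges=2
Acc 6: bank2 row0 -> MISS (open row0); precharges=2
Acc 7: bank1 row1 -> HIT
Acc 8: bank1 row2 -> MISS (open row2); precharges=3
Acc 9: bank1 row2 -> HIT
Acc 10: bank0 row1 -> MISS (open row1); precharges=4
Acc 11: bank0 row2 -> MISS (open row2); precharges=5

Answer: 5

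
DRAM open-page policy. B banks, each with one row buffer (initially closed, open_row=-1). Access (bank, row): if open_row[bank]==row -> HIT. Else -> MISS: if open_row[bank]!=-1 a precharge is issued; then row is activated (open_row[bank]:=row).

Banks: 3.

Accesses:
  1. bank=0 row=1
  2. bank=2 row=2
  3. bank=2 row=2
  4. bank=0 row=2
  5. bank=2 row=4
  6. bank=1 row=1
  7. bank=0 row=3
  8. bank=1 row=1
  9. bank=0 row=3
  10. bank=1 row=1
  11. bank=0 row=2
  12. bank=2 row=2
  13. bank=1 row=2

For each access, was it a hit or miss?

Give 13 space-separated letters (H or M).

Acc 1: bank0 row1 -> MISS (open row1); precharges=0
Acc 2: bank2 row2 -> MISS (open row2); precharges=0
Acc 3: bank2 row2 -> HIT
Acc 4: bank0 row2 -> MISS (open row2); precharges=1
Acc 5: bank2 row4 -> MISS (open row4); precharges=2
Acc 6: bank1 row1 -> MISS (open row1); precharges=2
Acc 7: bank0 row3 -> MISS (open row3); precharges=3
Acc 8: bank1 row1 -> HIT
Acc 9: bank0 row3 -> HIT
Acc 10: bank1 row1 -> HIT
Acc 11: bank0 row2 -> MISS (open row2); precharges=4
Acc 12: bank2 row2 -> MISS (open row2); precharges=5
Acc 13: bank1 row2 -> MISS (open row2); precharges=6

Answer: M M H M M M M H H H M M M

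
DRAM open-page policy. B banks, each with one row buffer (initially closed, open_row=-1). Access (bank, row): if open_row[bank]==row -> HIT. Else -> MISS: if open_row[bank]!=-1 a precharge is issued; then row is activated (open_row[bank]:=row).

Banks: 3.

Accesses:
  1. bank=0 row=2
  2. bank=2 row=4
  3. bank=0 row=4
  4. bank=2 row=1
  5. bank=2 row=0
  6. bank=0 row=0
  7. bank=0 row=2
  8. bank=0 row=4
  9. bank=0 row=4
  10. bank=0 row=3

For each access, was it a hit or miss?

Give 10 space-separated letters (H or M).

Answer: M M M M M M M M H M

Derivation:
Acc 1: bank0 row2 -> MISS (open row2); precharges=0
Acc 2: bank2 row4 -> MISS (open row4); precharges=0
Acc 3: bank0 row4 -> MISS (open row4); precharges=1
Acc 4: bank2 row1 -> MISS (open row1); precharges=2
Acc 5: bank2 row0 -> MISS (open row0); precharges=3
Acc 6: bank0 row0 -> MISS (open row0); precharges=4
Acc 7: bank0 row2 -> MISS (open row2); precharges=5
Acc 8: bank0 row4 -> MISS (open row4); precharges=6
Acc 9: bank0 row4 -> HIT
Acc 10: bank0 row3 -> MISS (open row3); precharges=7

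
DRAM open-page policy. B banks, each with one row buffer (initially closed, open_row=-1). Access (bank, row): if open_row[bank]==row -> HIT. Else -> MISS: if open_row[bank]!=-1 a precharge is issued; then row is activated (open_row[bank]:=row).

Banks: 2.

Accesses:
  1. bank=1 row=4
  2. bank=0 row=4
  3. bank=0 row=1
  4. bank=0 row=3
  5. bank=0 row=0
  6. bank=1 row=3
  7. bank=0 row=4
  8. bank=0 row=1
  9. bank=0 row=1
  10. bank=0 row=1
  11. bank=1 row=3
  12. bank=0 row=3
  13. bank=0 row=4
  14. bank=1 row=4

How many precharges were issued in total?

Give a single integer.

Acc 1: bank1 row4 -> MISS (open row4); precharges=0
Acc 2: bank0 row4 -> MISS (open row4); precharges=0
Acc 3: bank0 row1 -> MISS (open row1); precharges=1
Acc 4: bank0 row3 -> MISS (open row3); precharges=2
Acc 5: bank0 row0 -> MISS (open row0); precharges=3
Acc 6: bank1 row3 -> MISS (open row3); precharges=4
Acc 7: bank0 row4 -> MISS (open row4); precharges=5
Acc 8: bank0 row1 -> MISS (open row1); precharges=6
Acc 9: bank0 row1 -> HIT
Acc 10: bank0 row1 -> HIT
Acc 11: bank1 row3 -> HIT
Acc 12: bank0 row3 -> MISS (open row3); precharges=7
Acc 13: bank0 row4 -> MISS (open row4); precharges=8
Acc 14: bank1 row4 -> MISS (open row4); precharges=9

Answer: 9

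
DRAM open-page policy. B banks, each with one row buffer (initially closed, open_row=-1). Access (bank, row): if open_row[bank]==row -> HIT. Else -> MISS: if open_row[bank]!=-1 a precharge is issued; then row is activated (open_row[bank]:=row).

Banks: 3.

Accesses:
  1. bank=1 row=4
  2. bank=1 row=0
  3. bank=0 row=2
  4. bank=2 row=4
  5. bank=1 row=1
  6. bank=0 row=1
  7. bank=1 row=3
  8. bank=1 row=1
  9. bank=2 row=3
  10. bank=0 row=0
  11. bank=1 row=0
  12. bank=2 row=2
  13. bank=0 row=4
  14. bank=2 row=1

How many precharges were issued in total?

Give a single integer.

Acc 1: bank1 row4 -> MISS (open row4); precharges=0
Acc 2: bank1 row0 -> MISS (open row0); precharges=1
Acc 3: bank0 row2 -> MISS (open row2); precharges=1
Acc 4: bank2 row4 -> MISS (open row4); precharges=1
Acc 5: bank1 row1 -> MISS (open row1); precharges=2
Acc 6: bank0 row1 -> MISS (open row1); precharges=3
Acc 7: bank1 row3 -> MISS (open row3); precharges=4
Acc 8: bank1 row1 -> MISS (open row1); precharges=5
Acc 9: bank2 row3 -> MISS (open row3); precharges=6
Acc 10: bank0 row0 -> MISS (open row0); precharges=7
Acc 11: bank1 row0 -> MISS (open row0); precharges=8
Acc 12: bank2 row2 -> MISS (open row2); precharges=9
Acc 13: bank0 row4 -> MISS (open row4); precharges=10
Acc 14: bank2 row1 -> MISS (open row1); precharges=11

Answer: 11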